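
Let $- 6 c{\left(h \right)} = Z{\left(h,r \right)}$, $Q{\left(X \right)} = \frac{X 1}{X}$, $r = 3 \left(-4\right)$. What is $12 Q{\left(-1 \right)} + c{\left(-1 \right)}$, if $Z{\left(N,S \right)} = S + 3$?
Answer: $\frac{27}{2} \approx 13.5$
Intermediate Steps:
$r = -12$
$Q{\left(X \right)} = 1$ ($Q{\left(X \right)} = \frac{X}{X} = 1$)
$Z{\left(N,S \right)} = 3 + S$
$c{\left(h \right)} = \frac{3}{2}$ ($c{\left(h \right)} = - \frac{3 - 12}{6} = \left(- \frac{1}{6}\right) \left(-9\right) = \frac{3}{2}$)
$12 Q{\left(-1 \right)} + c{\left(-1 \right)} = 12 \cdot 1 + \frac{3}{2} = 12 + \frac{3}{2} = \frac{27}{2}$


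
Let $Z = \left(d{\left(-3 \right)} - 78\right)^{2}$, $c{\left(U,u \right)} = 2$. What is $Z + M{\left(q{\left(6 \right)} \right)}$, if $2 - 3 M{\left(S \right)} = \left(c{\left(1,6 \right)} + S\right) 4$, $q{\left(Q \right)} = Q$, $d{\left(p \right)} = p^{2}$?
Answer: $4751$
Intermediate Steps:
$M{\left(S \right)} = -2 - \frac{4 S}{3}$ ($M{\left(S \right)} = \frac{2}{3} - \frac{\left(2 + S\right) 4}{3} = \frac{2}{3} - \frac{8 + 4 S}{3} = \frac{2}{3} - \left(\frac{8}{3} + \frac{4 S}{3}\right) = -2 - \frac{4 S}{3}$)
$Z = 4761$ ($Z = \left(\left(-3\right)^{2} - 78\right)^{2} = \left(9 - 78\right)^{2} = \left(-69\right)^{2} = 4761$)
$Z + M{\left(q{\left(6 \right)} \right)} = 4761 - 10 = 4751$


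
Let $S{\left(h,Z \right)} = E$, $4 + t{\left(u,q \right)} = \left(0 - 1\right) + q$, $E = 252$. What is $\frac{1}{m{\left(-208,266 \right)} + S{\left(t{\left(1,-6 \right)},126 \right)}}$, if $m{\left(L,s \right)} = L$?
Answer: $\frac{1}{44} \approx 0.022727$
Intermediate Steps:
$t{\left(u,q \right)} = -5 + q$ ($t{\left(u,q \right)} = -4 + \left(\left(0 - 1\right) + q\right) = -4 + \left(-1 + q\right) = -5 + q$)
$S{\left(h,Z \right)} = 252$
$\frac{1}{m{\left(-208,266 \right)} + S{\left(t{\left(1,-6 \right)},126 \right)}} = \frac{1}{-208 + 252} = \frac{1}{44}$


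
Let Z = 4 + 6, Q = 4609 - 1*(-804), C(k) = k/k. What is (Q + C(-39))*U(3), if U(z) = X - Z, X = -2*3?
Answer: -86624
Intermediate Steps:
C(k) = 1
Q = 5413 (Q = 4609 + 804 = 5413)
X = -6
Z = 10
U(z) = -16 (U(z) = -6 - 1*10 = -6 - 10 = -16)
(Q + C(-39))*U(3) = (5413 + 1)*(-16) = 5414*(-16) = -86624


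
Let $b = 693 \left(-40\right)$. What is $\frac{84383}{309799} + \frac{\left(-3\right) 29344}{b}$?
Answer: $\frac{176257871}{51116835} \approx 3.4481$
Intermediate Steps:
$b = -27720$
$\frac{84383}{309799} + \frac{\left(-3\right) 29344}{b} = \frac{84383}{309799} + \frac{\left(-3\right) 29344}{-27720} = 84383 \cdot \frac{1}{309799} - - \frac{524}{165} = \frac{84383}{309799} + \frac{524}{165} = \frac{176257871}{51116835}$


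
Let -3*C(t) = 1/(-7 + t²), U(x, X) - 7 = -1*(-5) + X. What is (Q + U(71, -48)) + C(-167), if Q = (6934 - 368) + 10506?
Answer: 1424993255/83646 ≈ 17036.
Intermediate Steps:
U(x, X) = 12 + X (U(x, X) = 7 + (-1*(-5) + X) = 7 + (5 + X) = 12 + X)
C(t) = -1/(3*(-7 + t²))
Q = 17072 (Q = 6566 + 10506 = 17072)
(Q + U(71, -48)) + C(-167) = (17072 + (12 - 48)) - 1/(-21 + 3*(-167)²) = (17072 - 36) - 1/(-21 + 3*27889) = 17036 - 1/(-21 + 83667) = 17036 - 1/83646 = 1424993255/83646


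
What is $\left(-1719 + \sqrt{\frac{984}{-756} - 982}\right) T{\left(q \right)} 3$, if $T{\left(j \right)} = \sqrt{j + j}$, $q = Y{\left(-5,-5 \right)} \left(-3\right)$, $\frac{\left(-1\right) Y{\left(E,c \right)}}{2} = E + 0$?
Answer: $- \frac{4 \sqrt{1626135}}{7} - 10314 i \sqrt{15} \approx -728.69 - 39946.0 i$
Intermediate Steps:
$Y{\left(E,c \right)} = - 2 E$ ($Y{\left(E,c \right)} = - 2 \left(E + 0\right) = - 2 E$)
$q = -30$ ($q = \left(-2\right) \left(-5\right) \left(-3\right) = 10 \left(-3\right) = -30$)
$T{\left(j \right)} = \sqrt{2} \sqrt{j}$ ($T{\left(j \right)} = \sqrt{2 j} = \sqrt{2} \sqrt{j}$)
$\left(-1719 + \sqrt{\frac{984}{-756} - 982}\right) T{\left(q \right)} 3 = \left(-1719 + \sqrt{\frac{984}{-756} - 982}\right) \sqrt{2} \sqrt{-30} \cdot 3 = \left(-1719 + \sqrt{984 \left(- \frac{1}{756}\right) - 982}\right) \sqrt{2} i \sqrt{30} \cdot 3 = \left(-1719 + \sqrt{- \frac{82}{63} - 982}\right) 2 i \sqrt{15} \cdot 3 = \left(-1719 + \sqrt{- \frac{61948}{63}}\right) 6 i \sqrt{15} = \left(-1719 + \frac{2 i \sqrt{108409}}{21}\right) 6 i \sqrt{15} = 6 i \sqrt{15} \left(-1719 + \frac{2 i \sqrt{108409}}{21}\right)$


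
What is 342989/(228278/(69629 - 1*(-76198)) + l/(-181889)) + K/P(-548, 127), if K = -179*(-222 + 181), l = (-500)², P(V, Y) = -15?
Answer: 136426118527531367/75967607130 ≈ 1.7958e+6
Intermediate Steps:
l = 250000
K = 7339 (K = -179*(-41) = 7339)
342989/(228278/(69629 - 1*(-76198)) + l/(-181889)) + K/P(-548, 127) = 342989/(228278/(69629 - 1*(-76198)) + 250000/(-181889)) + 7339/(-15) = 342989/(228278/(69629 + 76198) + 250000*(-1/181889)) + 7339*(-1/15) = 342989/(228278/145827 - 250000/181889) - 7339/15 = 342989/(5064507142/26524327203) - 7339/15 = 342989*(26524327203/5064507142) - 7339/15 = 9097552463029767/5064507142 - 7339/15 = 136426118527531367/75967607130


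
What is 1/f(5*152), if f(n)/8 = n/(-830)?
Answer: -83/608 ≈ -0.13651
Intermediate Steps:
f(n) = -4*n/415 (f(n) = 8*(n/(-830)) = 8*(n*(-1/830)) = 8*(-n/830) = -4*n/415)
1/f(5*152) = 1/(-4*152/83) = 1/(-4/415*760) = 1/(-608/83) = -83/608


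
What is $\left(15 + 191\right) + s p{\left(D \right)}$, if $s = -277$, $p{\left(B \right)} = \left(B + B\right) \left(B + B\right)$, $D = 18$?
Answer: $-358786$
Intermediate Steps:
$p{\left(B \right)} = 4 B^{2}$ ($p{\left(B \right)} = 2 B 2 B = 4 B^{2}$)
$\left(15 + 191\right) + s p{\left(D \right)} = \left(15 + 191\right) - 277 \cdot 4 \cdot 18^{2} = 206 - 277 \cdot 4 \cdot 324 = 206 - 358992 = -358786$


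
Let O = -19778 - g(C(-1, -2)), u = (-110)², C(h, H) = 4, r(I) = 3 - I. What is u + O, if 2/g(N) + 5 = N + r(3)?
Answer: -7676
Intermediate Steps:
u = 12100
g(N) = 2/(-5 + N) (g(N) = 2/(-5 + (N + (3 - 1*3))) = 2/(-5 + (N + (3 - 3))) = 2/(-5 + (N + 0)) = 2/(-5 + N))
O = -19776 (O = -19778 - 2/(-5 + 4) = -19778 - 2/(-1) = -19778 - 2*(-1) = -19778 - 1*(-2) = -19778 + 2 = -19776)
u + O = 12100 - 19776 = -7676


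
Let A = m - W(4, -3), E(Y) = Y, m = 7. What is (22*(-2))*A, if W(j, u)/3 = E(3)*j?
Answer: 1276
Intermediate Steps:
W(j, u) = 9*j (W(j, u) = 3*(3*j) = 9*j)
A = -29 (A = 7 - 9*4 = 7 - 1*36 = 7 - 36 = -29)
(22*(-2))*A = (22*(-2))*(-29) = -44*(-29) = 1276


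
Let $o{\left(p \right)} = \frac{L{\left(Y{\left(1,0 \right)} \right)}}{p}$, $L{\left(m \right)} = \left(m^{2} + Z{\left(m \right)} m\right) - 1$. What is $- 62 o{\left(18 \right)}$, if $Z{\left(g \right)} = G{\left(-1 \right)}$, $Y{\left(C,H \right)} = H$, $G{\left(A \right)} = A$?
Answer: $\frac{31}{9} \approx 3.4444$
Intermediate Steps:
$Z{\left(g \right)} = -1$
$L{\left(m \right)} = -1 + m^{2} - m$ ($L{\left(m \right)} = \left(m^{2} - m\right) - 1 = -1 + m^{2} - m$)
$o{\left(p \right)} = - \frac{1}{p}$ ($o{\left(p \right)} = \frac{-1 + 0^{2} - 0}{p} = \frac{-1 + 0 + 0}{p} = - \frac{1}{p}$)
$- 62 o{\left(18 \right)} = - 62 \left(- \frac{1}{18}\right) = - 62 \left(\left(-1\right) \frac{1}{18}\right) = \left(-62\right) \left(- \frac{1}{18}\right) = \frac{31}{9}$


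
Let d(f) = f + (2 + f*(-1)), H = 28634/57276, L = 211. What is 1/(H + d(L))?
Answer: 28638/71593 ≈ 0.40001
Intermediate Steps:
H = 14317/28638 (H = 28634*(1/57276) = 14317/28638 ≈ 0.49993)
d(f) = 2 (d(f) = f + (2 - f) = 2)
1/(H + d(L)) = 1/(14317/28638 + 2) = 1/(71593/28638) = 28638/71593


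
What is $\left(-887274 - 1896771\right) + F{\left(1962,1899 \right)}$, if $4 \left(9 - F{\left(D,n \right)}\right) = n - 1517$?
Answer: $- \frac{5568263}{2} \approx -2.7841 \cdot 10^{6}$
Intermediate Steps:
$F{\left(D,n \right)} = \frac{1553}{4} - \frac{n}{4}$ ($F{\left(D,n \right)} = 9 - \frac{n - 1517}{4} = 9 - \frac{-1517 + n}{4} = 9 - \left(- \frac{1517}{4} + \frac{n}{4}\right) = \frac{1553}{4} - \frac{n}{4}$)
$\left(-887274 - 1896771\right) + F{\left(1962,1899 \right)} = \left(-887274 - 1896771\right) + \left(\frac{1553}{4} - \frac{1899}{4}\right) = -2784045 - \frac{173}{2} = - \frac{5568263}{2}$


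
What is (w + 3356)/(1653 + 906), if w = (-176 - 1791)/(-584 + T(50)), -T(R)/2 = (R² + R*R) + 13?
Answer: 11869709/9050330 ≈ 1.3115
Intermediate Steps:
T(R) = -26 - 4*R² (T(R) = -2*((R² + R*R) + 13) = -2*((R² + R²) + 13) = -2*(2*R² + 13) = -2*(13 + 2*R²) = -26 - 4*R²)
w = 1967/10610 (w = (-176 - 1791)/(-584 + (-26 - 4*50²)) = -1967/(-584 + (-26 - 4*2500)) = -1967/(-584 + (-26 - 10000)) = -1967/(-584 - 10026) = -1967/(-10610) = -1967*(-1/10610) = 1967/10610 ≈ 0.18539)
(w + 3356)/(1653 + 906) = (1967/10610 + 3356)/(1653 + 906) = (35609127/10610)/2559 = (35609127/10610)*(1/2559) = 11869709/9050330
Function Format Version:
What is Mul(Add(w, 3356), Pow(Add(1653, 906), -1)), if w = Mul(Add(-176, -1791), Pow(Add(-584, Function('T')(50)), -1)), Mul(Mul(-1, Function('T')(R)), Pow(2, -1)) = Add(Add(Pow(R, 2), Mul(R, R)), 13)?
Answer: Rational(11869709, 9050330) ≈ 1.3115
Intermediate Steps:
Function('T')(R) = Add(-26, Mul(-4, Pow(R, 2))) (Function('T')(R) = Mul(-2, Add(Add(Pow(R, 2), Mul(R, R)), 13)) = Mul(-2, Add(Add(Pow(R, 2), Pow(R, 2)), 13)) = Mul(-2, Add(Mul(2, Pow(R, 2)), 13)) = Mul(-2, Add(13, Mul(2, Pow(R, 2)))) = Add(-26, Mul(-4, Pow(R, 2))))
w = Rational(1967, 10610) (w = Mul(Add(-176, -1791), Pow(Add(-584, Add(-26, Mul(-4, Pow(50, 2)))), -1)) = Mul(-1967, Pow(Add(-584, Add(-26, Mul(-4, 2500))), -1)) = Mul(-1967, Pow(Add(-584, Add(-26, -10000)), -1)) = Mul(-1967, Pow(Add(-584, -10026), -1)) = Mul(-1967, Pow(-10610, -1)) = Mul(-1967, Rational(-1, 10610)) = Rational(1967, 10610) ≈ 0.18539)
Mul(Add(w, 3356), Pow(Add(1653, 906), -1)) = Mul(Add(Rational(1967, 10610), 3356), Pow(Add(1653, 906), -1)) = Mul(Rational(35609127, 10610), Pow(2559, -1)) = Mul(Rational(35609127, 10610), Rational(1, 2559)) = Rational(11869709, 9050330)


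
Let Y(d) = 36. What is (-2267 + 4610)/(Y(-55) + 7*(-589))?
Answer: -2343/4087 ≈ -0.57328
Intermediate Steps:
(-2267 + 4610)/(Y(-55) + 7*(-589)) = (-2267 + 4610)/(36 + 7*(-589)) = 2343/(36 - 4123) = 2343/(-4087) = 2343*(-1/4087) = -2343/4087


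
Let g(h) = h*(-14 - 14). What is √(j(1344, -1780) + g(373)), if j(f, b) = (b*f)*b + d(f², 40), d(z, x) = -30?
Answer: √4258319126 ≈ 65256.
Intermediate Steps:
g(h) = -28*h (g(h) = h*(-28) = -28*h)
j(f, b) = -30 + f*b² (j(f, b) = (b*f)*b - 30 = f*b² - 30 = -30 + f*b²)
√(j(1344, -1780) + g(373)) = √((-30 + 1344*(-1780)²) - 28*373) = √((-30 + 1344*3168400) - 10444) = √((-30 + 4258329600) - 10444) = √(4258329570 - 10444) = √4258319126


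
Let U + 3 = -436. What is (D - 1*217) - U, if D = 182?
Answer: 404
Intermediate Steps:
U = -439 (U = -3 - 436 = -439)
(D - 1*217) - U = (182 - 1*217) - 1*(-439) = (182 - 217) + 439 = -35 + 439 = 404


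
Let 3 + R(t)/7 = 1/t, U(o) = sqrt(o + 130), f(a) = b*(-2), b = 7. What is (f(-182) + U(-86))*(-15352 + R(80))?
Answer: 8608831/40 - 1229833*sqrt(11)/40 ≈ 1.1325e+5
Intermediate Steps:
f(a) = -14 (f(a) = 7*(-2) = -14)
U(o) = sqrt(130 + o)
R(t) = -21 + 7/t
(f(-182) + U(-86))*(-15352 + R(80)) = (-14 + sqrt(130 - 86))*(-15352 + (-21 + 7/80)) = (-14 + sqrt(44))*(-15352 + (-21 + 7*(1/80))) = (-14 + 2*sqrt(11))*(-15352 + (-21 + 7/80)) = (-14 + 2*sqrt(11))*(-15352 - 1673/80) = (-14 + 2*sqrt(11))*(-1229833/80) = 8608831/40 - 1229833*sqrt(11)/40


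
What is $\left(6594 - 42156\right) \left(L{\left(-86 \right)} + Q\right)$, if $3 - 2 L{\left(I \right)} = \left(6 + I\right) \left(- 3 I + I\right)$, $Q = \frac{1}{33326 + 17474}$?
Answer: $- \frac{6215885553981}{25400} \approx -2.4472 \cdot 10^{8}$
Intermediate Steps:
$Q = \frac{1}{50800} \approx 1.9685 \cdot 10^{-5}$
$L{\left(I \right)} = \frac{3}{2} + I \left(6 + I\right)$ ($L{\left(I \right)} = \frac{3}{2} - \frac{\left(6 + I\right) \left(- 3 I + I\right)}{2} = \frac{3}{2} - \frac{\left(6 + I\right) \left(- 2 I\right)}{2} = \frac{3}{2} - \frac{\left(-2\right) I \left(6 + I\right)}{2} = \frac{3}{2} + I \left(6 + I\right)$)
$\left(6594 - 42156\right) \left(L{\left(-86 \right)} + Q\right) = \left(6594 - 42156\right) \left(\left(\frac{3}{2} + \left(-86\right)^{2} + 6 \left(-86\right)\right) + \frac{1}{50800}\right) = - 35562 \left(\left(\frac{3}{2} + 7396 - 516\right) + \frac{1}{50800}\right) = - 35562 \left(\frac{13763}{2} + \frac{1}{50800}\right) = \left(-35562\right) \frac{349580201}{50800} = - \frac{6215885553981}{25400}$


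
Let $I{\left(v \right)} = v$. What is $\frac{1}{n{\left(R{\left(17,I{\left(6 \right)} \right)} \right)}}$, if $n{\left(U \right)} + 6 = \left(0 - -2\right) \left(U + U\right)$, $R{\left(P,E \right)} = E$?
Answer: $\frac{1}{18} \approx 0.055556$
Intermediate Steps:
$n{\left(U \right)} = -6 + 4 U$ ($n{\left(U \right)} = -6 + \left(0 - -2\right) \left(U + U\right) = -6 + \left(0 + 2\right) 2 U = -6 + 2 \cdot 2 U = -6 + 4 U$)
$\frac{1}{n{\left(R{\left(17,I{\left(6 \right)} \right)} \right)}} = \frac{1}{-6 + 4 \cdot 6} = \frac{1}{-6 + 24} = \frac{1}{18}$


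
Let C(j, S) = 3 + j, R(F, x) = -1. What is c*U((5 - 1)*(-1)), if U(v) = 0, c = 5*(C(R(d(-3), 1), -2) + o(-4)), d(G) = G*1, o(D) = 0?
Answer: 0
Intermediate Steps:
d(G) = G
c = 10 (c = 5*((3 - 1) + 0) = 5*(2 + 0) = 5*2 = 10)
c*U((5 - 1)*(-1)) = 10*0 = 0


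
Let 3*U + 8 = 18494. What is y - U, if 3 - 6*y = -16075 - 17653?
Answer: -3241/6 ≈ -540.17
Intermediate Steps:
U = 6162 (U = -8/3 + (1/3)*18494 = -8/3 + 18494/3 = 6162)
y = 33731/6 (y = 1/2 - (-16075 - 17653)/6 = 1/2 - 1/6*(-33728) = 1/2 + 16864/3 = 33731/6 ≈ 5621.8)
y - U = 33731/6 - 1*6162 = 33731/6 - 6162 = -3241/6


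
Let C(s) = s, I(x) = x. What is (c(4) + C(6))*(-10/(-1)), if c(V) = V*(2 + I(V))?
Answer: 300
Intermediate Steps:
c(V) = V*(2 + V)
(c(4) + C(6))*(-10/(-1)) = (4*(2 + 4) + 6)*(-10/(-1)) = (4*6 + 6)*(-10*(-1)) = (24 + 6)*10 = 30*10 = 300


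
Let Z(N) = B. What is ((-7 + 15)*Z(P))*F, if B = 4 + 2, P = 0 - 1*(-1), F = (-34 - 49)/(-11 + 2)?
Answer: 1328/3 ≈ 442.67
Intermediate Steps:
F = 83/9 (F = -83/(-9) = -83*(-1/9) = 83/9 ≈ 9.2222)
P = 1 (P = 0 + 1 = 1)
B = 6
Z(N) = 6
((-7 + 15)*Z(P))*F = ((-7 + 15)*6)*(83/9) = (8*6)*(83/9) = 48*(83/9) = 1328/3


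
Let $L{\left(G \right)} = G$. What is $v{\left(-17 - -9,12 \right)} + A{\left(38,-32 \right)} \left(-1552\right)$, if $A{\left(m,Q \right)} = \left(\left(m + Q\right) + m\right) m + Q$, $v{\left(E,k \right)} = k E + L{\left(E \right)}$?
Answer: $-2545384$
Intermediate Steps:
$v{\left(E,k \right)} = E + E k$ ($v{\left(E,k \right)} = k E + E = E k + E = E + E k$)
$A{\left(m,Q \right)} = Q + m \left(Q + 2 m\right)$ ($A{\left(m,Q \right)} = \left(\left(Q + m\right) + m\right) m + Q = \left(Q + 2 m\right) m + Q = m \left(Q + 2 m\right) + Q = Q + m \left(Q + 2 m\right)$)
$v{\left(-17 - -9,12 \right)} + A{\left(38,-32 \right)} \left(-1552\right) = \left(-17 - -9\right) \left(1 + 12\right) + \left(-32 + 2 \cdot 38^{2} - 1216\right) \left(-1552\right) = \left(-17 + 9\right) 13 + \left(-32 + 2 \cdot 1444 - 1216\right) \left(-1552\right) = \left(-8\right) 13 + \left(-32 + 2888 - 1216\right) \left(-1552\right) = -104 + 1640 \left(-1552\right) = -104 - 2545280 = -2545384$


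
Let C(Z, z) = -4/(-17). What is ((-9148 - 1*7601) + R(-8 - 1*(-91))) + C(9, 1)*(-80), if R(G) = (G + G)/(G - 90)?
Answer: -1998193/119 ≈ -16792.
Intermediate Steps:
C(Z, z) = 4/17 (C(Z, z) = -4*(-1/17) = 4/17)
R(G) = 2*G/(-90 + G) (R(G) = (2*G)/(-90 + G) = 2*G/(-90 + G))
((-9148 - 1*7601) + R(-8 - 1*(-91))) + C(9, 1)*(-80) = ((-9148 - 1*7601) + 2*(-8 - 1*(-91))/(-90 + (-8 - 1*(-91)))) + (4/17)*(-80) = ((-9148 - 7601) + 2*(-8 + 91)/(-90 + (-8 + 91))) - 320/17 = (-16749 + 2*83/(-90 + 83)) - 320/17 = (-16749 + 2*83/(-7)) - 320/17 = (-16749 + 2*83*(-⅐)) - 320/17 = (-16749 - 166/7) - 320/17 = -117409/7 - 320/17 = -1998193/119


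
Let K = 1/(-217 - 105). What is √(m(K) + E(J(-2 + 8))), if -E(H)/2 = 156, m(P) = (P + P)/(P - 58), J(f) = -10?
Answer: I*√108835025294/18677 ≈ 17.664*I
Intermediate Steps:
K = -1/322 (K = 1/(-322) = -1/322 ≈ -0.0031056)
m(P) = 2*P/(-58 + P) (m(P) = (2*P)/(-58 + P) = 2*P/(-58 + P))
E(H) = -312 (E(H) = -2*156 = -312)
√(m(K) + E(J(-2 + 8))) = √(2*(-1/322)/(-58 - 1/322) - 312) = √(2*(-1/322)/(-18677/322) - 312) = √(2*(-1/322)*(-322/18677) - 312) = √(2/18677 - 312) = √(-5827222/18677) = I*√108835025294/18677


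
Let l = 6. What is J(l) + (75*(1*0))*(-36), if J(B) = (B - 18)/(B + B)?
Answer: -1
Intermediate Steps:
J(B) = (-18 + B)/(2*B) (J(B) = (-18 + B)/((2*B)) = (-18 + B)*(1/(2*B)) = (-18 + B)/(2*B))
J(l) + (75*(1*0))*(-36) = (½)*(-18 + 6)/6 + (75*(1*0))*(-36) = (½)*(⅙)*(-12) + (75*0)*(-36) = -1 + 0*(-36) = -1 + 0 = -1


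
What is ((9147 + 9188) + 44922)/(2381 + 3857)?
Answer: 63257/6238 ≈ 10.141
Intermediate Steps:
((9147 + 9188) + 44922)/(2381 + 3857) = (18335 + 44922)/6238 = 63257*(1/6238) = 63257/6238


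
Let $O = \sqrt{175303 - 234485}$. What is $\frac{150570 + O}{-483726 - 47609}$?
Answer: $- \frac{4302}{15181} - \frac{i \sqrt{59182}}{531335} \approx -0.28338 - 0.00045785 i$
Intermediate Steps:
$O = i \sqrt{59182}$ ($O = \sqrt{-59182} = i \sqrt{59182} \approx 243.27 i$)
$\frac{150570 + O}{-483726 - 47609} = \frac{150570 + i \sqrt{59182}}{-483726 - 47609} = \frac{150570 + i \sqrt{59182}}{-531335} = \left(150570 + i \sqrt{59182}\right) \left(- \frac{1}{531335}\right) = - \frac{4302}{15181} - \frac{i \sqrt{59182}}{531335}$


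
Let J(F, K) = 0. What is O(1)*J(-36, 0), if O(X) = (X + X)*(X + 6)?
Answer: 0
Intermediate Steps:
O(X) = 2*X*(6 + X) (O(X) = (2*X)*(6 + X) = 2*X*(6 + X))
O(1)*J(-36, 0) = (2*1*(6 + 1))*0 = (2*1*7)*0 = 14*0 = 0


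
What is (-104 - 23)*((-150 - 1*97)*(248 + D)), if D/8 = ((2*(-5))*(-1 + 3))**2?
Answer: 108160312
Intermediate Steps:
D = 3200 (D = 8*((2*(-5))*(-1 + 3))**2 = 8*(-10*2)**2 = 8*(-20)**2 = 8*400 = 3200)
(-104 - 23)*((-150 - 1*97)*(248 + D)) = (-104 - 23)*((-150 - 1*97)*(248 + 3200)) = -127*(-150 - 97)*3448 = -(-31369)*3448 = -127*(-851656) = 108160312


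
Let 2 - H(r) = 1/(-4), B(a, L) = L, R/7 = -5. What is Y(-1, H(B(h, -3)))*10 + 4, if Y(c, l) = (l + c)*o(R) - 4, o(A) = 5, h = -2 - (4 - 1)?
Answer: 53/2 ≈ 26.500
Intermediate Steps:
R = -35 (R = 7*(-5) = -35)
h = -5 (h = -2 - 1*3 = -2 - 3 = -5)
H(r) = 9/4 (H(r) = 2 - 1/(-4) = 2 - 1*(-¼) = 2 + ¼ = 9/4)
Y(c, l) = -4 + 5*c + 5*l (Y(c, l) = (l + c)*5 - 4 = (c + l)*5 - 4 = (5*c + 5*l) - 4 = -4 + 5*c + 5*l)
Y(-1, H(B(h, -3)))*10 + 4 = (-4 + 5*(-1) + 5*(9/4))*10 + 4 = (-4 - 5 + 45/4)*10 + 4 = (9/4)*10 + 4 = 45/2 + 4 = 53/2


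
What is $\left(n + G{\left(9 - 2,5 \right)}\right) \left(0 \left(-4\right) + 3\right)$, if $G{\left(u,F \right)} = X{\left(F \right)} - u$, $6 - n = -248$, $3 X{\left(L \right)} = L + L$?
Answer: $751$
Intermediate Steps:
$X{\left(L \right)} = \frac{2 L}{3}$ ($X{\left(L \right)} = \frac{L + L}{3} = \frac{2 L}{3}$)
$n = 254$ ($n = 6 - -248 = 6 + 248 = 254$)
$G{\left(u,F \right)} = - u + \frac{2 F}{3}$ ($G{\left(u,F \right)} = \frac{2 F}{3} - u = - u + \frac{2 F}{3}$)
$\left(n + G{\left(9 - 2,5 \right)}\right) \left(0 \left(-4\right) + 3\right) = \left(254 + \left(- (9 - 2) + \frac{2}{3} \cdot 5\right)\right) \left(0 \left(-4\right) + 3\right) = \left(254 + \left(\left(-1\right) 7 + \frac{10}{3}\right)\right) \left(0 + 3\right) = \left(254 + \left(-7 + \frac{10}{3}\right)\right) 3 = \left(254 - \frac{11}{3}\right) 3 = \frac{751}{3} \cdot 3 = 751$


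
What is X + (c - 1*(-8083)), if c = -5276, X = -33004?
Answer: -30197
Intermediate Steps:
X + (c - 1*(-8083)) = -33004 + (-5276 - 1*(-8083)) = -33004 + (-5276 + 8083) = -33004 + 2807 = -30197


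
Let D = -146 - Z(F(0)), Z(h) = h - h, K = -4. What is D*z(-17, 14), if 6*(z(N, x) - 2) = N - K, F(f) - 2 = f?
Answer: 73/3 ≈ 24.333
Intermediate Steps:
F(f) = 2 + f
Z(h) = 0
z(N, x) = 8/3 + N/6 (z(N, x) = 2 + (N - 1*(-4))/6 = 2 + (N + 4)/6 = 2 + (4 + N)/6 = 2 + (2/3 + N/6) = 8/3 + N/6)
D = -146 (D = -146 - 1*0 = -146 + 0 = -146)
D*z(-17, 14) = -146*(8/3 + (1/6)*(-17)) = -146*(8/3 - 17/6) = -146*(-1/6) = 73/3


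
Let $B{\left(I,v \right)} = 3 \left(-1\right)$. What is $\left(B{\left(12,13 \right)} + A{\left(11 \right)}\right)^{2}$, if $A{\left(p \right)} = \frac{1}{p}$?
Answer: $\frac{1024}{121} \approx 8.4628$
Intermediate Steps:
$B{\left(I,v \right)} = -3$
$\left(B{\left(12,13 \right)} + A{\left(11 \right)}\right)^{2} = \left(-3 + \frac{1}{11}\right)^{2} = \left(- \frac{32}{11}\right)^{2} = \frac{1024}{121}$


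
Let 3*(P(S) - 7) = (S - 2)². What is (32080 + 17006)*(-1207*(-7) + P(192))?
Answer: 1005739416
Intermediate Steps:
P(S) = 7 + (-2 + S)²/3 (P(S) = 7 + (S - 2)²/3 = 7 + (-2 + S)²/3)
(32080 + 17006)*(-1207*(-7) + P(192)) = (32080 + 17006)*(-1207*(-7) + (7 + (-2 + 192)²/3)) = 49086*(8449 + (7 + (⅓)*190²)) = 49086*(8449 + (7 + (⅓)*36100)) = 49086*(8449 + (7 + 36100/3)) = 49086*(8449 + 36121/3) = 49086*(61468/3) = 1005739416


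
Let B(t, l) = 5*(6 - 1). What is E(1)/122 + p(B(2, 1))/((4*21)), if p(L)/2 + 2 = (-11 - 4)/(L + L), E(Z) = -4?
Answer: -2243/25620 ≈ -0.087549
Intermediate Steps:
B(t, l) = 25 (B(t, l) = 5*5 = 25)
p(L) = -4 - 15/L (p(L) = -4 + 2*((-11 - 4)/(L + L)) = -4 + 2*(-15*1/(2*L)) = -4 + 2*(-15/(2*L)) = -4 - 15/L)
E(1)/122 + p(B(2, 1))/((4*21)) = -4/122 + (-4 - 15/25)/((4*21)) = -4*1/122 + (-4 - 15*1/25)/84 = -2/61 + (-4 - 3/5)*(1/84) = -2/61 - 23/5*1/84 = -2/61 - 23/420 = -2243/25620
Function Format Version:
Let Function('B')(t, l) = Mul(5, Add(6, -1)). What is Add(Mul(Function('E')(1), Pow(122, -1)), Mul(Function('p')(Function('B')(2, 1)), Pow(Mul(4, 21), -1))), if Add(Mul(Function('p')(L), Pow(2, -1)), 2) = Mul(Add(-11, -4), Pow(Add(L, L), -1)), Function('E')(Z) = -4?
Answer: Rational(-2243, 25620) ≈ -0.087549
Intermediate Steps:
Function('B')(t, l) = 25 (Function('B')(t, l) = Mul(5, 5) = 25)
Function('p')(L) = Add(-4, Mul(-15, Pow(L, -1))) (Function('p')(L) = Add(-4, Mul(2, Mul(Add(-11, -4), Pow(Add(L, L), -1)))) = Add(-4, Mul(2, Mul(-15, Pow(Mul(2, L), -1)))) = Add(-4, Mul(2, Mul(-15, Mul(Rational(1, 2), Pow(L, -1))))) = Add(-4, Mul(2, Mul(Rational(-15, 2), Pow(L, -1)))) = Add(-4, Mul(-15, Pow(L, -1))))
Add(Mul(Function('E')(1), Pow(122, -1)), Mul(Function('p')(Function('B')(2, 1)), Pow(Mul(4, 21), -1))) = Add(Mul(-4, Pow(122, -1)), Mul(Add(-4, Mul(-15, Pow(25, -1))), Pow(Mul(4, 21), -1))) = Add(Mul(-4, Rational(1, 122)), Mul(Add(-4, Mul(-15, Rational(1, 25))), Pow(84, -1))) = Add(Rational(-2, 61), Mul(Add(-4, Rational(-3, 5)), Rational(1, 84))) = Add(Rational(-2, 61), Mul(Rational(-23, 5), Rational(1, 84))) = Add(Rational(-2, 61), Rational(-23, 420)) = Rational(-2243, 25620)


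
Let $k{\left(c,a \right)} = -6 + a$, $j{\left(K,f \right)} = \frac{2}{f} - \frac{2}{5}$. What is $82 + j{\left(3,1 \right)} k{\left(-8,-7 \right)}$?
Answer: $\frac{306}{5} \approx 61.2$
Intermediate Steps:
$j{\left(K,f \right)} = - \frac{2}{5} + \frac{2}{f}$ ($j{\left(K,f \right)} = \frac{2}{f} - \frac{2}{5} = - \frac{2}{5} + \frac{2}{f}$)
$82 + j{\left(3,1 \right)} k{\left(-8,-7 \right)} = 82 + \left(- \frac{2}{5} + \frac{2}{1}\right) \left(-6 - 7\right) = 82 + \left(- \frac{2}{5} + 2 \cdot 1\right) \left(-13\right) = 82 + \left(- \frac{2}{5} + 2\right) \left(-13\right) = 82 + \frac{8}{5} \left(-13\right) = 82 - \frac{104}{5} = \frac{306}{5}$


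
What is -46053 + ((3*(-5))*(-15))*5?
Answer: -44928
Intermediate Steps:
-46053 + ((3*(-5))*(-15))*5 = -46053 - 15*(-15)*5 = -46053 + 225*5 = -46053 + 1125 = -44928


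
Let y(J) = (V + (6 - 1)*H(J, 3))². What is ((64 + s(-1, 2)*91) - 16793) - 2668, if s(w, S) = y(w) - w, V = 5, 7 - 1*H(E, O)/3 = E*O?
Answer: 2166969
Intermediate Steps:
H(E, O) = 21 - 3*E*O
y(J) = (110 - 45*J)² (y(J) = (5 + (6 - 1)*(21 - 3*J*3))² = (5 + 5*(21 - 9*J))² = (5 + (105 - 45*J))² = (110 - 45*J)²)
s(w, S) = -w + 25*(-22 + 9*w)² (s(w, S) = 25*(-22 + 9*w)² - w = -w + 25*(-22 + 9*w)²)
((64 + s(-1, 2)*91) - 16793) - 2668 = ((64 + (-1*(-1) + 25*(-22 + 9*(-1))²)*91) - 16793) - 2668 = ((64 + (1 + 25*(-22 - 9)²)*91) - 16793) - 2668 = ((64 + (1 + 25*(-31)²)*91) - 16793) - 2668 = ((64 + (1 + 25*961)*91) - 16793) - 2668 = ((64 + (1 + 24025)*91) - 16793) - 2668 = ((64 + 24026*91) - 16793) - 2668 = ((64 + 2186366) - 16793) - 2668 = (2186430 - 16793) - 2668 = 2169637 - 2668 = 2166969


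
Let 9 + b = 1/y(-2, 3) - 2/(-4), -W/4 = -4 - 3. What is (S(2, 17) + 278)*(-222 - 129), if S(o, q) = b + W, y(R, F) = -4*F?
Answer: -417573/4 ≈ -1.0439e+5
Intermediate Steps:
W = 28 (W = -4*(-4 - 3) = -4*(-7) = 28)
b = -103/12 (b = -9 + (1/(-4*3) - 2/(-4)) = -9 + (1/(-12) - 2*(-¼)) = -9 + (1*(-1/12) + ½) = -9 + (-1/12 + ½) = -9 + 5/12 = -103/12 ≈ -8.5833)
S(o, q) = 233/12 (S(o, q) = -103/12 + 28 = 233/12)
(S(2, 17) + 278)*(-222 - 129) = (233/12 + 278)*(-222 - 129) = (3569/12)*(-351) = -417573/4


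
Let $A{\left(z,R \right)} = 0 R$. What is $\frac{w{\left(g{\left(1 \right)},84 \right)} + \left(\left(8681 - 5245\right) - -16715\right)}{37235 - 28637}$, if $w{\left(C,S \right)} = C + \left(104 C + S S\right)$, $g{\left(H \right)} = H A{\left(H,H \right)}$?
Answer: $\frac{9069}{2866} \approx 3.1643$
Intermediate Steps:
$A{\left(z,R \right)} = 0$
$g{\left(H \right)} = 0$ ($g{\left(H \right)} = H 0 = 0$)
$w{\left(C,S \right)} = S^{2} + 105 C$ ($w{\left(C,S \right)} = C + \left(104 C + S^{2}\right) = C + \left(S^{2} + 104 C\right) = S^{2} + 105 C$)
$\frac{w{\left(g{\left(1 \right)},84 \right)} + \left(\left(8681 - 5245\right) - -16715\right)}{37235 - 28637} = \frac{\left(84^{2} + 105 \cdot 0\right) + \left(\left(8681 - 5245\right) - -16715\right)}{37235 - 28637} = \frac{\left(7056 + 0\right) + \left(\left(8681 - 5245\right) + 16715\right)}{8598} = \left(7056 + \left(3436 + 16715\right)\right) \frac{1}{8598} = \left(7056 + 20151\right) \frac{1}{8598} = 27207 \cdot \frac{1}{8598} = \frac{9069}{2866}$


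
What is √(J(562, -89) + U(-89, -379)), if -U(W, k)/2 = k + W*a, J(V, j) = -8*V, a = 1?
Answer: 2*I*√890 ≈ 59.666*I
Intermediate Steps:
U(W, k) = -2*W - 2*k (U(W, k) = -2*(k + W*1) = -2*(k + W) = -2*(W + k) = -2*W - 2*k)
√(J(562, -89) + U(-89, -379)) = √(-8*562 + (-2*(-89) - 2*(-379))) = √(-4496 + (178 + 758)) = √(-4496 + 936) = √(-3560) = 2*I*√890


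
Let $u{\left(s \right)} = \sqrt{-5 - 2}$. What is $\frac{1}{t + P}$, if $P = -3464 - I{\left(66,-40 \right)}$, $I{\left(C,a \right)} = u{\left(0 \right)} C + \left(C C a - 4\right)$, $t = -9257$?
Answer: $\frac{17947}{2898856669} + \frac{22 i \sqrt{7}}{8696570007} \approx 6.1911 \cdot 10^{-6} + 6.693 \cdot 10^{-9} i$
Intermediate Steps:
$u{\left(s \right)} = i \sqrt{7}$ ($u{\left(s \right)} = \sqrt{-7} = i \sqrt{7}$)
$I{\left(C,a \right)} = -4 + a C^{2} + i C \sqrt{7}$ ($I{\left(C,a \right)} = i \sqrt{7} C + \left(C C a - 4\right) = i C \sqrt{7} + \left(C^{2} a - 4\right) = i C \sqrt{7} + \left(a C^{2} - 4\right) = i C \sqrt{7} + \left(-4 + a C^{2}\right) = -4 + a C^{2} + i C \sqrt{7}$)
$P = 170780 - 66 i \sqrt{7}$ ($P = -3464 - \left(-4 - 40 \cdot 66^{2} + i 66 \sqrt{7}\right) = -3464 - \left(-4 - 174240 + 66 i \sqrt{7}\right) = -3464 - \left(-174244 + 66 i \sqrt{7}\right) = -3464 + \left(174244 - 66 i \sqrt{7}\right) = 170780 - 66 i \sqrt{7} \approx 1.7078 \cdot 10^{5} - 174.62 i$)
$\frac{1}{t + P} = \frac{1}{-9257 + \left(170780 - 66 i \sqrt{7}\right)} = \frac{1}{161523 - 66 i \sqrt{7}}$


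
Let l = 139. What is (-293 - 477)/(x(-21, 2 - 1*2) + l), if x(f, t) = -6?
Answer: -110/19 ≈ -5.7895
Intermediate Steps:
(-293 - 477)/(x(-21, 2 - 1*2) + l) = (-293 - 477)/(-6 + 139) = -770/133 = -770*1/133 = -110/19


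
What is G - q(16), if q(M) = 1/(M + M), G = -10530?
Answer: -336961/32 ≈ -10530.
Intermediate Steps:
q(M) = 1/(2*M)
G - q(16) = -10530 - 1/(2*16) = -10530 - 1*1/32 = -10530 - 1/32 = -336961/32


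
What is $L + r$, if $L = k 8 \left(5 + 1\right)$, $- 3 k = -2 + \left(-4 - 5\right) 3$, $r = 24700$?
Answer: $25164$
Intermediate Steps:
$k = \frac{29}{3}$ ($k = - \frac{-2 + \left(-4 - 5\right) 3}{3} = - \frac{-2 - 27}{3} = \left(- \frac{1}{3}\right) \left(-29\right) = \frac{29}{3} \approx 9.6667$)
$L = 464$ ($L = \frac{29 \cdot 8 \left(5 + 1\right)}{3} = \frac{29 \cdot 8 \cdot 6}{3} = \frac{29}{3} \cdot 48 = 464$)
$L + r = 464 + 24700 = 25164$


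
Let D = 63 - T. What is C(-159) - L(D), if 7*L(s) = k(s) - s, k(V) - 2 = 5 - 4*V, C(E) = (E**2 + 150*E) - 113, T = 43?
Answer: 9319/7 ≈ 1331.3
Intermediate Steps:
D = 20 (D = 63 - 1*43 = 63 - 43 = 20)
C(E) = -113 + E**2 + 150*E
k(V) = 7 - 4*V (k(V) = 2 + (5 - 4*V) = 7 - 4*V)
L(s) = 1 - 5*s/7 (L(s) = ((7 - 4*s) - s)/7 = (7 - 5*s)/7 = 1 - 5*s/7)
C(-159) - L(D) = (-113 + (-159)**2 + 150*(-159)) - (1 - 5/7*20) = (-113 + 25281 - 23850) - (1 - 100/7) = 1318 - 1*(-93/7) = 1318 + 93/7 = 9319/7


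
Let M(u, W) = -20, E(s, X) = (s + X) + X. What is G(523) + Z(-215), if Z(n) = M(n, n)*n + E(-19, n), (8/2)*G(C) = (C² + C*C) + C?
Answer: 562985/4 ≈ 1.4075e+5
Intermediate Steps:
E(s, X) = s + 2*X (E(s, X) = (X + s) + X = s + 2*X)
G(C) = C²/2 + C/4 (G(C) = ((C² + C*C) + C)/4 = ((C² + C²) + C)/4 = (2*C² + C)/4 = (C + 2*C²)/4 = C²/2 + C/4)
Z(n) = -19 - 18*n (Z(n) = -20*n + (-19 + 2*n) = -19 - 18*n)
G(523) + Z(-215) = (¼)*523*(1 + 2*523) + (-19 - 18*(-215)) = (¼)*523*(1 + 1046) + (-19 + 3870) = (¼)*523*1047 + 3851 = 547581/4 + 3851 = 562985/4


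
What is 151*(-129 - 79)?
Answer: -31408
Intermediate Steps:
151*(-129 - 79) = 151*(-208) = -31408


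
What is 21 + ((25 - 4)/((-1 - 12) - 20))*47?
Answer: -98/11 ≈ -8.9091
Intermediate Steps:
21 + ((25 - 4)/((-1 - 12) - 20))*47 = 21 + (21/(-13 - 20))*47 = 21 + (21/(-33))*47 = 21 + (21*(-1/33))*47 = 21 - 7/11*47 = 21 - 329/11 = -98/11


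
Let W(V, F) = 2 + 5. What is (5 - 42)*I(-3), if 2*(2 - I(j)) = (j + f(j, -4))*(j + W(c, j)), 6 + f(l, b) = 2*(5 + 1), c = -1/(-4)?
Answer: 148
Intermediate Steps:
c = ¼ (c = -1*(-¼) = ¼ ≈ 0.25000)
W(V, F) = 7
f(l, b) = 6 (f(l, b) = -6 + 2*(5 + 1) = -6 + 2*6 = -6 + 12 = 6)
I(j) = 2 - (6 + j)*(7 + j)/2 (I(j) = 2 - (j + 6)*(j + 7)/2 = 2 - (6 + j)*(7 + j)/2)
(5 - 42)*I(-3) = (5 - 42)*(-19 - 13/2*(-3) - ½*(-3)²) = -37*(-19 + 39/2 - ½*9) = -37*(-19 + 39/2 - 9/2) = -37*(-4) = 148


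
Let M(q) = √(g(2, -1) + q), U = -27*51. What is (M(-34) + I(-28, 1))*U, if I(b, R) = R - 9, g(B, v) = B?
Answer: 11016 - 5508*I*√2 ≈ 11016.0 - 7789.5*I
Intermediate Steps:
I(b, R) = -9 + R
U = -1377
M(q) = √(2 + q)
(M(-34) + I(-28, 1))*U = (√(2 - 34) + (-9 + 1))*(-1377) = (√(-32) - 8)*(-1377) = (4*I*√2 - 8)*(-1377) = (-8 + 4*I*√2)*(-1377) = 11016 - 5508*I*√2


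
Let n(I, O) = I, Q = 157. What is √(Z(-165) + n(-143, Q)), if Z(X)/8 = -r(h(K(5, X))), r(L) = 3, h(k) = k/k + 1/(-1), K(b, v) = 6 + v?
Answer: I*√167 ≈ 12.923*I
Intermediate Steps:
h(k) = 0 (h(k) = 1 + 1*(-1) = 1 - 1 = 0)
Z(X) = -24 (Z(X) = 8*(-1*3) = 8*(-3) = -24)
√(Z(-165) + n(-143, Q)) = √(-24 - 143) = √(-167) = I*√167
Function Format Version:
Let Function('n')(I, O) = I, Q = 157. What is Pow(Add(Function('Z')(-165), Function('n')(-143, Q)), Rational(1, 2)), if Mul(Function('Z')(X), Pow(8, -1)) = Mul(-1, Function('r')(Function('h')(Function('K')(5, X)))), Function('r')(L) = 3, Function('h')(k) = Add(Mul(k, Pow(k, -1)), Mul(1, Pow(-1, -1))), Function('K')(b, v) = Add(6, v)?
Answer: Mul(I, Pow(167, Rational(1, 2))) ≈ Mul(12.923, I)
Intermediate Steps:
Function('h')(k) = 0 (Function('h')(k) = Add(1, Mul(1, -1)) = Add(1, -1) = 0)
Function('Z')(X) = -24 (Function('Z')(X) = Mul(8, Mul(-1, 3)) = Mul(8, -3) = -24)
Pow(Add(Function('Z')(-165), Function('n')(-143, Q)), Rational(1, 2)) = Pow(Add(-24, -143), Rational(1, 2)) = Pow(-167, Rational(1, 2)) = Mul(I, Pow(167, Rational(1, 2)))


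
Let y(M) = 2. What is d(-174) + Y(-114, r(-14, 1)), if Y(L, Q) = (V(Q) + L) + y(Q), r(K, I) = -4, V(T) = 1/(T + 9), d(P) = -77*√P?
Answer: -559/5 - 77*I*√174 ≈ -111.8 - 1015.7*I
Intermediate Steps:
V(T) = 1/(9 + T)
Y(L, Q) = 2 + L + 1/(9 + Q) (Y(L, Q) = (1/(9 + Q) + L) + 2 = (L + 1/(9 + Q)) + 2 = 2 + L + 1/(9 + Q))
d(-174) + Y(-114, r(-14, 1)) = -77*I*√174 + (1 + (2 - 114)*(9 - 4))/(9 - 4) = -77*I*√174 + (1 - 112*5)/5 = -77*I*√174 + (1 - 560)/5 = -77*I*√174 + (⅕)*(-559) = -77*I*√174 - 559/5 = -559/5 - 77*I*√174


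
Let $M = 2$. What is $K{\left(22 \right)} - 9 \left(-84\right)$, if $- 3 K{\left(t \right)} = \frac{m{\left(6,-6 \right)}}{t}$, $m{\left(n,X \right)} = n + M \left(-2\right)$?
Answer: $\frac{24947}{33} \approx 755.97$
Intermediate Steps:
$m{\left(n,X \right)} = -4 + n$ ($m{\left(n,X \right)} = n + 2 \left(-2\right) = n - 4 = -4 + n$)
$K{\left(t \right)} = - \frac{2}{3 t}$ ($K{\left(t \right)} = - \frac{\left(-4 + 6\right) \frac{1}{t}}{3} = - \frac{2 \frac{1}{t}}{3} = - \frac{2}{3 t}$)
$K{\left(22 \right)} - 9 \left(-84\right) = - \frac{2}{3 \cdot 22} - 9 \left(-84\right) = \left(- \frac{2}{3}\right) \frac{1}{22} - -756 = - \frac{1}{33} + 756 = \frac{24947}{33}$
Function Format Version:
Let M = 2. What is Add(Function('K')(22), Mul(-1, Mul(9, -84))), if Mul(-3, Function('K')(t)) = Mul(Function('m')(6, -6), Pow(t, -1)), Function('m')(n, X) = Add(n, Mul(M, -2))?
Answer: Rational(24947, 33) ≈ 755.97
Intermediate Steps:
Function('m')(n, X) = Add(-4, n) (Function('m')(n, X) = Add(n, Mul(2, -2)) = Add(n, -4) = Add(-4, n))
Function('K')(t) = Mul(Rational(-2, 3), Pow(t, -1)) (Function('K')(t) = Mul(Rational(-1, 3), Mul(Add(-4, 6), Pow(t, -1))) = Mul(Rational(-1, 3), Mul(2, Pow(t, -1))) = Mul(Rational(-2, 3), Pow(t, -1)))
Add(Function('K')(22), Mul(-1, Mul(9, -84))) = Add(Mul(Rational(-2, 3), Pow(22, -1)), Mul(-1, Mul(9, -84))) = Add(Mul(Rational(-2, 3), Rational(1, 22)), Mul(-1, -756)) = Add(Rational(-1, 33), 756) = Rational(24947, 33)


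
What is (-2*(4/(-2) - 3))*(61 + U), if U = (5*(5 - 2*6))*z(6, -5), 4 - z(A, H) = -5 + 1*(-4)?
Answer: -3940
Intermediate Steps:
z(A, H) = 13 (z(A, H) = 4 - (-5 + 1*(-4)) = 4 - (-5 - 4) = 4 - 1*(-9) = 4 + 9 = 13)
U = -455 (U = (5*(5 - 2*6))*13 = (5*(5 - 12))*13 = (5*(-7))*13 = -35*13 = -455)
(-2*(4/(-2) - 3))*(61 + U) = (-2*(4/(-2) - 3))*(61 - 455) = -2*(4*(-1/2) - 3)*(-394) = -2*(-2 - 3)*(-394) = -2*(-5)*(-394) = 10*(-394) = -3940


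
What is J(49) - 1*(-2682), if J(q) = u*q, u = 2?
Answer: 2780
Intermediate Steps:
J(q) = 2*q
J(49) - 1*(-2682) = 2*49 - 1*(-2682) = 98 + 2682 = 2780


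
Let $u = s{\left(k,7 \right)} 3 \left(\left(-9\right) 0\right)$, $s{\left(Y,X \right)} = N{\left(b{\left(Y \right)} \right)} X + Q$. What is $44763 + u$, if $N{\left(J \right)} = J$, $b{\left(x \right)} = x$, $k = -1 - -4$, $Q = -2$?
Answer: $44763$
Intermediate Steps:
$k = 3$ ($k = -1 + 4 = 3$)
$s{\left(Y,X \right)} = -2 + X Y$ ($s{\left(Y,X \right)} = Y X - 2 = X Y - 2 = -2 + X Y$)
$u = 0$ ($u = \left(-2 + 7 \cdot 3\right) 3 \left(\left(-9\right) 0\right) = \left(-2 + 21\right) 3 \cdot 0 = 19 \cdot 3 \cdot 0 = 57 \cdot 0 = 0$)
$44763 + u = 44763 + 0 = 44763$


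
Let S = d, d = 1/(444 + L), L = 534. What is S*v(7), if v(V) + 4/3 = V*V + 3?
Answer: 76/1467 ≈ 0.051806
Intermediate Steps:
v(V) = 5/3 + V² (v(V) = -4/3 + (V*V + 3) = -4/3 + (V² + 3) = -4/3 + (3 + V²) = 5/3 + V²)
d = 1/978 (d = 1/(444 + 534) = 1/978 ≈ 0.0010225)
S = 1/978 ≈ 0.0010225
S*v(7) = (5/3 + 7²)/978 = (5/3 + 49)/978 = (1/978)*(152/3) = 76/1467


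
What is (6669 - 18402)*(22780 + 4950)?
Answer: -325356090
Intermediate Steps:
(6669 - 18402)*(22780 + 4950) = -11733*27730 = -325356090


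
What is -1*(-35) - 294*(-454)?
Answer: 133511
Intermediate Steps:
-1*(-35) - 294*(-454) = 35 + 133476 = 133511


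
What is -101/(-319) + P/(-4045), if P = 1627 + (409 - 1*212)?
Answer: -173311/1290355 ≈ -0.13431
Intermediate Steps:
P = 1824 (P = 1627 + (409 - 212) = 1627 + 197 = 1824)
-101/(-319) + P/(-4045) = -101/(-319) + 1824/(-4045) = -101*(-1/319) + 1824*(-1/4045) = 101/319 - 1824/4045 = -173311/1290355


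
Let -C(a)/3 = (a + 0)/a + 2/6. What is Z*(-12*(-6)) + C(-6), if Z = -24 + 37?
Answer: 932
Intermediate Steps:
Z = 13
C(a) = -4 (C(a) = -3*((a + 0)/a + 2/6) = -3*(a/a + 2*(⅙)) = -3*(1 + ⅓) = -3*4/3 = -4)
Z*(-12*(-6)) + C(-6) = 13*(-12*(-6)) - 4 = 13*72 - 4 = 936 - 4 = 932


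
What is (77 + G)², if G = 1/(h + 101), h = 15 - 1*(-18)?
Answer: 106481761/17956 ≈ 5930.1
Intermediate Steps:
h = 33 (h = 15 + 18 = 33)
G = 1/134 (G = 1/(33 + 101) = 1/134 ≈ 0.0074627)
(77 + G)² = (77 + 1/134)² = (10319/134)² = 106481761/17956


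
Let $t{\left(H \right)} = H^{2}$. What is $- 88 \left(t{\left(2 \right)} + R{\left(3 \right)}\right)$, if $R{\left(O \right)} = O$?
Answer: $-616$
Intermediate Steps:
$- 88 \left(t{\left(2 \right)} + R{\left(3 \right)}\right) = - 88 \left(2^{2} + 3\right) = - 88 \left(4 + 3\right) = \left(-88\right) 7 = -616$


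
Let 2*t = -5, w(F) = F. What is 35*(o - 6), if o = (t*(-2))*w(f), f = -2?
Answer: -560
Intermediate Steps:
t = -5/2 (t = (½)*(-5) = -5/2 ≈ -2.5000)
o = -10 (o = -5/2*(-2)*(-2) = 5*(-2) = -10)
35*(o - 6) = 35*(-10 - 6) = 35*(-16) = -560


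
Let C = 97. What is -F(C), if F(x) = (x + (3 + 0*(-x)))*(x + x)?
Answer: -19400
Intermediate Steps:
F(x) = 2*x*(3 + x) (F(x) = (x + (3 + 0))*(2*x) = (x + 3)*(2*x) = (3 + x)*(2*x) = 2*x*(3 + x))
-F(C) = -2*97*(3 + 97) = -2*97*100 = -1*19400 = -19400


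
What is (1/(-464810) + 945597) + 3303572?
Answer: 1975056242889/464810 ≈ 4.2492e+6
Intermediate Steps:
(1/(-464810) + 945597) + 3303572 = (-1/464810 + 945597) + 3303572 = 439522941569/464810 + 3303572 = 1975056242889/464810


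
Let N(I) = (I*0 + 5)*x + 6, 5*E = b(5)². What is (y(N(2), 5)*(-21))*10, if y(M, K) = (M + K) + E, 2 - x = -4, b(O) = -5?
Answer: -9660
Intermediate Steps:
x = 6 (x = 2 - 1*(-4) = 2 + 4 = 6)
E = 5 (E = (⅕)*(-5)² = (⅕)*25 = 5)
N(I) = 36 (N(I) = (I*0 + 5)*6 + 6 = (0 + 5)*6 + 6 = 5*6 + 6 = 30 + 6 = 36)
y(M, K) = 5 + K + M (y(M, K) = (M + K) + 5 = (K + M) + 5 = 5 + K + M)
(y(N(2), 5)*(-21))*10 = ((5 + 5 + 36)*(-21))*10 = (46*(-21))*10 = -966*10 = -9660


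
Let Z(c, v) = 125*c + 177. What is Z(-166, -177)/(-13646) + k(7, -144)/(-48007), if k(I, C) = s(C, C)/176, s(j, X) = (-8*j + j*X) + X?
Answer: 10845583207/7206138742 ≈ 1.5050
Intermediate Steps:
s(j, X) = X - 8*j + X*j (s(j, X) = (-8*j + X*j) + X = X - 8*j + X*j)
k(I, C) = -7*C/176 + C²/176 (k(I, C) = (C - 8*C + C*C)/176 = (C - 8*C + C²)*(1/176) = (C² - 7*C)*(1/176) = -7*C/176 + C²/176)
Z(c, v) = 177 + 125*c
Z(-166, -177)/(-13646) + k(7, -144)/(-48007) = (177 + 125*(-166))/(-13646) + ((1/176)*(-144)*(-7 - 144))/(-48007) = (177 - 20750)*(-1/13646) + ((1/176)*(-144)*(-151))*(-1/48007) = -20573*(-1/13646) + (1359/11)*(-1/48007) = 20573/13646 - 1359/528077 = 10845583207/7206138742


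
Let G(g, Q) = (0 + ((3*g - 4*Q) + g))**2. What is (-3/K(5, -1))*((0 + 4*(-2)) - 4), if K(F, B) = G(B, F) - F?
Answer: 36/571 ≈ 0.063047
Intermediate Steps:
G(g, Q) = (-4*Q + 4*g)**2 (G(g, Q) = (0 + ((-4*Q + 3*g) + g))**2 = (0 + (-4*Q + 4*g))**2 = (-4*Q + 4*g)**2)
K(F, B) = -F + 16*(F - B)**2 (K(F, B) = 16*(F - B)**2 - F = -F + 16*(F - B)**2)
(-3/K(5, -1))*((0 + 4*(-2)) - 4) = (-3/(-1*5 + 16*(-1 - 1*5)**2))*((0 + 4*(-2)) - 4) = (-3/(-5 + 16*(-1 - 5)**2))*((0 - 8) - 4) = (-3/(-5 + 16*(-6)**2))*(-8 - 4) = -3/(-5 + 16*36)*(-12) = -3/(-5 + 576)*(-12) = -3/571*(-12) = 36/571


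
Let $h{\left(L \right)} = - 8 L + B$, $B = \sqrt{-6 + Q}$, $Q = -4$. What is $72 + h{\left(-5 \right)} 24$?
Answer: $1032 + 24 i \sqrt{10} \approx 1032.0 + 75.895 i$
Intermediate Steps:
$B = i \sqrt{10}$ ($B = \sqrt{-6 - 4} = \sqrt{-10} = i \sqrt{10} \approx 3.1623 i$)
$h{\left(L \right)} = - 8 L + i \sqrt{10}$
$72 + h{\left(-5 \right)} 24 = 72 + \left(\left(-8\right) \left(-5\right) + i \sqrt{10}\right) 24 = 72 + \left(40 + i \sqrt{10}\right) 24 = 72 + \left(960 + 24 i \sqrt{10}\right) = 1032 + 24 i \sqrt{10}$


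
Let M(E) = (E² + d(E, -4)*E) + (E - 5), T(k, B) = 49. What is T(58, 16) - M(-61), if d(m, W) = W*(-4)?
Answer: -2630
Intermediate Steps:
d(m, W) = -4*W
M(E) = -5 + E² + 17*E (M(E) = (E² + (-4*(-4))*E) + (E - 5) = (E² + 16*E) + (-5 + E) = -5 + E² + 17*E)
T(58, 16) - M(-61) = 49 - (-5 + (-61)² + 17*(-61)) = 49 - (-5 + 3721 - 1037) = 49 - 1*2679 = 49 - 2679 = -2630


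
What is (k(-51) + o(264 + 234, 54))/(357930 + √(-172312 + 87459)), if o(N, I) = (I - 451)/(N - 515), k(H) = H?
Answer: -168227100/2177937485801 + 470*I*√84853/2177937485801 ≈ -7.7241e-5 + 6.2862e-8*I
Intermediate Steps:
o(N, I) = (-451 + I)/(-515 + N)
(k(-51) + o(264 + 234, 54))/(357930 + √(-172312 + 87459)) = (-51 + (-451 + 54)/(-515 + (264 + 234)))/(357930 + √(-172312 + 87459)) = (-51 - 397/(-515 + 498))/(357930 + √(-84853)) = (-51 - 397/(-17))/(357930 + I*√84853) = (-51 - 1/17*(-397))/(357930 + I*√84853) = (-51 + 397/17)/(357930 + I*√84853) = -470/(17*(357930 + I*√84853))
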